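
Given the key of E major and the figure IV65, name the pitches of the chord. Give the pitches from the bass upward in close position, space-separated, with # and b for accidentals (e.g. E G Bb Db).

The numeral's case and figure indicate a major seventh chord. In E major its root, the subdominant, is A.
That chord is spelled A-C#-E-G#.
With the 65 figure the chord is in first inversion; from the bass C# upward in close position it reads C#-E-G#-A.

C# E G# A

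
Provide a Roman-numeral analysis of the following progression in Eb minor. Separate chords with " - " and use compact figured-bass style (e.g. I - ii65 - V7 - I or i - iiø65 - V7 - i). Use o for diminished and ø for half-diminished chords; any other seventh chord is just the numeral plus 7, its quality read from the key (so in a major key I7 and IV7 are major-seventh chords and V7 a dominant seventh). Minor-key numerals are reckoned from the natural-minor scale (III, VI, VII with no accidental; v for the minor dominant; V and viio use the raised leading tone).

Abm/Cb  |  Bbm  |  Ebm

iv6 - v - i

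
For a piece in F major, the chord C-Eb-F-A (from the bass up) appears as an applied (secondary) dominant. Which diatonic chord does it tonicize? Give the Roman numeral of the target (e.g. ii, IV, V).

IV

The chord is a dominant seventh chord on F.
A dominant resolves down a perfect fifth: F → Bb. In F major, Bb is scale degree 4, i.e. IV.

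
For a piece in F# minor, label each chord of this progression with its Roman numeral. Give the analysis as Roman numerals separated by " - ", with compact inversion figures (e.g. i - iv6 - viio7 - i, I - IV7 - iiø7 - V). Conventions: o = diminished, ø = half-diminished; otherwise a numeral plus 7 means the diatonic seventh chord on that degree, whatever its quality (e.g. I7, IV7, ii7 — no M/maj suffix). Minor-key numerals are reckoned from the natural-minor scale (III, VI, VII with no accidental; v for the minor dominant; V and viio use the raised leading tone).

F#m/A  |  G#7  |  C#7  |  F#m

F#m/A: root F# is the tonic; minor triad there is i6.
G#7 is the secondary dominant of V (dominant seventh chord on G#): V7/V.
C#7: dominant seventh chord on C# = scale degree 5 → V7.
F#m has root F#, degree 1 in F# minor, so i.

i6 - V7/V - V7 - i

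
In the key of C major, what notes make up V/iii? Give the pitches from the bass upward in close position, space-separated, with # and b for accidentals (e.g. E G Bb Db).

B D# F#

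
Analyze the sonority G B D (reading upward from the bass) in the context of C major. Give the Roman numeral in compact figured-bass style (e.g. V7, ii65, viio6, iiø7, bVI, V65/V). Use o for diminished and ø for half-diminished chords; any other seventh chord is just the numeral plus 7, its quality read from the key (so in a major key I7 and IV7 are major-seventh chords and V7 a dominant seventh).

V

Stacked in thirds the chord is G-B-D: a major triad on G.
In C major, G is the dominant; the diatonic major triad there is V.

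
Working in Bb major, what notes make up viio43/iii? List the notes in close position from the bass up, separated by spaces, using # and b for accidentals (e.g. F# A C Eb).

G Bb C# E

The slash marks an applied leading-tone chord: viio of iii. In Bb major, iii is D, so the leading tone to it is C#, a half step below.
Building a fully diminished seventh chord on C# gives C#-E-G-Bb.
With the 43 figure the chord is in second inversion; from the bass G upward in close position it reads G-Bb-C#-E.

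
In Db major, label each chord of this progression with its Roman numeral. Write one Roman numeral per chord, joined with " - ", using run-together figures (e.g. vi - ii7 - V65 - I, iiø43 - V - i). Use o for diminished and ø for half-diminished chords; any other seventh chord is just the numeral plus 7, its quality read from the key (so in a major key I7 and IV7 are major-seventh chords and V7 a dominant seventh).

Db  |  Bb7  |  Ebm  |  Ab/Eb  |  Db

Db has root Db, degree 1 in Db major, so I.
Bb7 is the secondary dominant of ii (dominant seventh chord on Bb): V7/ii.
Ebm has root Eb, degree 2 in Db major, so ii.
Ab/Eb: major triad on Ab = scale degree 5 → V64.
Db has root Db, degree 1 in Db major, so I.

I - V7/ii - ii - V64 - I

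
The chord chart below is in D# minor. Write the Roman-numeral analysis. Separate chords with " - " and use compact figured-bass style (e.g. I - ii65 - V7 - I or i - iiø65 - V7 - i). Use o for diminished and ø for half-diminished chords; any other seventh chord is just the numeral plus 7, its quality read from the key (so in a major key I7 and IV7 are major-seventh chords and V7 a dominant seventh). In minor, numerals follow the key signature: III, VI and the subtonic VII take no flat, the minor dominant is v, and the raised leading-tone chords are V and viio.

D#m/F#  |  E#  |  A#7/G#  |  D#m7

D#m/F#: root D# is the tonic; minor triad there is i6.
E# is the secondary dominant of V (major triad on E#): V/V.
A#7/G# has root A#, degree 5 in D# minor, so V42.
D#m7: minor seventh chord on D# = scale degree 1 → i7.

i6 - V/V - V42 - i7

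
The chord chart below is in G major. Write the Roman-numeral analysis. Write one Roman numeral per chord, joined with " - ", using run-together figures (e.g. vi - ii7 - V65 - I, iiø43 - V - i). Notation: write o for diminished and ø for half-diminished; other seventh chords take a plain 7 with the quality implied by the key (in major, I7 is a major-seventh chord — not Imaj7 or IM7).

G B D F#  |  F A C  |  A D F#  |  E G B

G-B-D-F#: major seventh chord on G = scale degree 1 → I7.
F-A-C: F with this quality isn't in the key; it's bVII, borrowed from the parallel minor.
A-D-F#: major triad on D = scale degree 5 → V64.
E-G-B: root E is the submediant; minor triad there is vi.

I7 - bVII - V64 - vi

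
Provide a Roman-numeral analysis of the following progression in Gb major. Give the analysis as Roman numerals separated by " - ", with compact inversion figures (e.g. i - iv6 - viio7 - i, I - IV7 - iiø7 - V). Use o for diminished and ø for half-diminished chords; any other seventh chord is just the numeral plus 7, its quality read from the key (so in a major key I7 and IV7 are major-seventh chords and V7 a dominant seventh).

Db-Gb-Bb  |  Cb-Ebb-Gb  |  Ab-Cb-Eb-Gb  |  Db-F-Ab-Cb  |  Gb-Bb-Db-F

Db-Gb-Bb: major triad on Gb = scale degree 1 → I64.
Cb-Ebb-Gb: Cb with this quality isn't in the key; it's iv, borrowed from the parallel minor.
Ab-Cb-Eb-Gb: root Ab is the supertonic; minor seventh chord there is ii7.
Db-F-Ab-Cb: root Db is the dominant; dominant seventh chord there is V7.
Gb-Bb-Db-F: root Gb is the tonic; major seventh chord there is I7.

I64 - iv - ii7 - V7 - I7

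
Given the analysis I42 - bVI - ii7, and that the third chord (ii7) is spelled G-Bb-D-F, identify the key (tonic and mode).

F major

The chord Gm7 is a minor seventh chord rooted on G; its label is ii7.
ii7 on G implies G is the supertonic; that puts the tonic at F, and the lowercase numeral fits major mode.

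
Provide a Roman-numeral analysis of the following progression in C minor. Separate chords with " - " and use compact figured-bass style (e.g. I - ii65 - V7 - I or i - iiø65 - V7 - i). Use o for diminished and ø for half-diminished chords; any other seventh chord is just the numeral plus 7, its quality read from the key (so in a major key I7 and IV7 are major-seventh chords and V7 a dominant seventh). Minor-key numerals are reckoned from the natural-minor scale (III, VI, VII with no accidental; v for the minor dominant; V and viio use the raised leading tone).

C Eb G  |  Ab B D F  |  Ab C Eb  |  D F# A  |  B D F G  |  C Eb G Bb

i - viio42 - VI - V/V - V65 - i7

C-Eb-G: minor triad on C = scale degree 1 → i.
Ab-B-D-F: fully diminished seventh chord on B = scale degree 7 → viio42.
Ab-C-Eb has root Ab, degree 6 in C minor, so VI.
D-F#-A is the secondary dominant of V (major triad on D): V/V.
B-D-F-G has root G, degree 5 in C minor, so V65.
C-Eb-G-Bb: minor seventh chord on C = scale degree 1 → i7.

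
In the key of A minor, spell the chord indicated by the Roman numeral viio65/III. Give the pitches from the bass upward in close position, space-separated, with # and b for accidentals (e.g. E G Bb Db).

D F Ab B

viio65/III is a secondary leading-tone chord. The target III is C in A minor; the applied chord is rooted a semitone below, on B.
Building a fully diminished seventh chord on B gives B-D-F-Ab.
With the 65 figure the chord is in first inversion; from the bass D upward in close position it reads D-F-Ab-B.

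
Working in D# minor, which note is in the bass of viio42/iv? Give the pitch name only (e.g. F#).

The applied chord viio42/iv is rooted on F##: F##-A#-C#-E.
The figure 42 means third inversion — the seventh is in the bass.

E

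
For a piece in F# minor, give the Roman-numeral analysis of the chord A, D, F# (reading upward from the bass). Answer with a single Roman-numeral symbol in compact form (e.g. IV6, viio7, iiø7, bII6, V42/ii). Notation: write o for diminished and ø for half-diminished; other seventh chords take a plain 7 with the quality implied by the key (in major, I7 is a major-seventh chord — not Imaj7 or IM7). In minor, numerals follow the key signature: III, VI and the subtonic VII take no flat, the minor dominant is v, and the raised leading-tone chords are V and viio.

VI64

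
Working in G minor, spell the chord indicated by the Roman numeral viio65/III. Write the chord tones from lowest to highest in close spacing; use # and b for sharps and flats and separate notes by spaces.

C Eb Gb A

The slash marks an applied leading-tone chord: viio of III. In G minor, III is Bb, so the leading tone to it is A, a half step below.
Building a fully diminished seventh chord on A gives A-C-Eb-Gb.
The figured bass 65 indicates first inversion, placing the third (C) in the bass: C-Eb-Gb-A.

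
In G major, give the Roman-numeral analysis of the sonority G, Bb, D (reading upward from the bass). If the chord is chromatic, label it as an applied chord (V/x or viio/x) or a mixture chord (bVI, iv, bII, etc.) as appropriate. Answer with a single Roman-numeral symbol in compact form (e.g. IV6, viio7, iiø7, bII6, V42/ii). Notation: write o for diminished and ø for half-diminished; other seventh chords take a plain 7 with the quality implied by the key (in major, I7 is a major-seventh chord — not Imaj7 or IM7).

The pitches G-Bb-D form a minor triad rooted on G.
G is the first degree of G major. This is the minor tonic, borrowed from the parallel minor.

i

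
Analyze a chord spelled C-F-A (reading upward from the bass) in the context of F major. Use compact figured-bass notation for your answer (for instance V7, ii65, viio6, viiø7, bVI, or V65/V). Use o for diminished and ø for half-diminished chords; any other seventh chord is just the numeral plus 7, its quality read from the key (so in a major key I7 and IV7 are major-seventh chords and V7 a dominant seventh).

Stacked in thirds the chord is F-A-C: a major triad on F.
In F major, F is the tonic; the diatonic major triad there is I.
With C in the bass the chord is in second inversion, so the figured bass is 64.

I64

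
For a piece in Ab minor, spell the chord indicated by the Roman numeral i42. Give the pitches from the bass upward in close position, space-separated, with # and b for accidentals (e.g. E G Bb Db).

In Ab minor, the first degree is Ab, and the diatonic chord built there is a minor seventh chord.
That chord is spelled Ab-Cb-Eb-Gb.
With the 42 figure the chord is in third inversion; from the bass Gb upward in close position it reads Gb-Ab-Cb-Eb.

Gb Ab Cb Eb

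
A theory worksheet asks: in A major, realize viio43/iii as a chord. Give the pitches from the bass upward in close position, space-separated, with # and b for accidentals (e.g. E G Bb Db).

F# A B# D#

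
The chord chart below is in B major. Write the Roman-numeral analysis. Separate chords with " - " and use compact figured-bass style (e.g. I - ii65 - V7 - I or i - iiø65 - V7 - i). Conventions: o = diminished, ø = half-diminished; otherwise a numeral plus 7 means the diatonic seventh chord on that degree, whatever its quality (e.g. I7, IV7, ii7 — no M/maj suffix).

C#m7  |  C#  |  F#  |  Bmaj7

C#m7: root C# is the supertonic; minor seventh chord there is ii7.
C#: a major triad on C#, the applied dominant of V → V/V.
F#: root F# is the dominant; major triad there is V.
Bmaj7: major seventh chord on B = scale degree 1 → I7.

ii7 - V/V - V - I7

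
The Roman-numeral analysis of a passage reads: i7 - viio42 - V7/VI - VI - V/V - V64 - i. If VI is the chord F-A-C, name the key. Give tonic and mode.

A minor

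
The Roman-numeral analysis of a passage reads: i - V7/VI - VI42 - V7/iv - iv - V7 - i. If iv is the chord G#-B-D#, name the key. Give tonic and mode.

The chord G#m is a minor triad rooted on G#; its label is iv.
Counting down 3 scale steps from G# places the tonic on D#; a minor triad on degree 4 is diatonic only in minor.

D# minor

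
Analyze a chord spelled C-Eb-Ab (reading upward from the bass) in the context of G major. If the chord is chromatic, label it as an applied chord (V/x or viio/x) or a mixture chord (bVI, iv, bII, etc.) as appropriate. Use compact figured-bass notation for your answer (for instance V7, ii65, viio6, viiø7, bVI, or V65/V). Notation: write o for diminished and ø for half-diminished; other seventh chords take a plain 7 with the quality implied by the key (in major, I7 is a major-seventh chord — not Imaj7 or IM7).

bII6

The pitches Ab-C-Eb form a major triad rooted on Ab.
Ab is the lowered second degree of G major (diatonic 2 would be A). This is the Neapolitan sixth — a major triad on the lowered second degree, here in its customary first inversion.
With C in the bass the chord is in first inversion, so the figured bass is 6.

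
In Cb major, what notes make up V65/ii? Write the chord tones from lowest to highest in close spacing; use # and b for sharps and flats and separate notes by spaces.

C Eb Gb Ab

V65/ii is a secondary dominant — the dominant seventh of ii. ii in Cb major is Db, so the applied chord's root is Ab, a perfect fifth above.
Building a dominant seventh chord on Ab gives Ab-C-Eb-Gb.
With the 65 figure the chord is in first inversion; from the bass C upward in close position it reads C-Eb-Gb-Ab.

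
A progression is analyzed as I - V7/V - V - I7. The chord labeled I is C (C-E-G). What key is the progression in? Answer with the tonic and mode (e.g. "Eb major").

C major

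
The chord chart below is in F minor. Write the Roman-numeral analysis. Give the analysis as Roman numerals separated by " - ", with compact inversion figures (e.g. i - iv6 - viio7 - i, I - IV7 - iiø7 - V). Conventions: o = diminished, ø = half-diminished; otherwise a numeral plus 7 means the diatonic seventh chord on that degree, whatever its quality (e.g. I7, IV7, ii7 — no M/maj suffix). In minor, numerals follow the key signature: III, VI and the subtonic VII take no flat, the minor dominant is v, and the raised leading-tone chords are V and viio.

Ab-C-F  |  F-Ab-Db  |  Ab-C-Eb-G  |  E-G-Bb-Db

i6 - VI6 - III7 - viio7

Ab-C-F has root F, degree 1 in F minor, so i6.
F-Ab-Db has root Db, degree 6 in F minor, so VI6.
Ab-C-Eb-G: root Ab is the mediant; major seventh chord there is III7.
E-G-Bb-Db: fully diminished seventh chord on E = scale degree 7 → viio7.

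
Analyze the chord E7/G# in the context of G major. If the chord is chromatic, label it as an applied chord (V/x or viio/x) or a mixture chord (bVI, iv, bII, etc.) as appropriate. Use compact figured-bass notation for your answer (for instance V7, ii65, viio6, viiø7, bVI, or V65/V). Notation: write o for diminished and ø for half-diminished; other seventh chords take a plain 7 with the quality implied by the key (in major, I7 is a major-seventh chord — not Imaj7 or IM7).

V65/ii

Stacked in thirds the chord is E-G#-B-D: a dominant seventh chord on E.
E is not a diatonic chord root with this quality in G major, but it lies a perfect fifth above A (ii), so the chord functions as an applied dominant of ii.
With G# in the bass the chord is in first inversion, so the figured bass is 65.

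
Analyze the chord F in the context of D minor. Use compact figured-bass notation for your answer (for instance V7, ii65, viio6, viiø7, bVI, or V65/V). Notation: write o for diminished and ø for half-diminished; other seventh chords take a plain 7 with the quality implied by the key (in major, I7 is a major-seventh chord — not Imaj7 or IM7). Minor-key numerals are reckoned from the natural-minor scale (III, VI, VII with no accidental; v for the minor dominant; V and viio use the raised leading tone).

The pitches F-A-C form a major triad rooted on F.
In D minor, F is the mediant; the diatonic major triad there is III.

III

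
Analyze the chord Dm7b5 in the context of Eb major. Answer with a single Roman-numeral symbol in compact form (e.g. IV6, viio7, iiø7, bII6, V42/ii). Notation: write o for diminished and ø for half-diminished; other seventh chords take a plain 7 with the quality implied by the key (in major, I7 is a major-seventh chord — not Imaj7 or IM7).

viiø7

The pitches D-F-Ab-C form a half-diminished seventh chord rooted on D.
In Eb major, D is the leading tone; the diatonic half-diminished seventh chord there is viiø7.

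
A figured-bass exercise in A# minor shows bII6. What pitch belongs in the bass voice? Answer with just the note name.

bII in A# minor has root B; the chord is B-D#-F#.
The figure 6 means first inversion — the third is in the bass.

D#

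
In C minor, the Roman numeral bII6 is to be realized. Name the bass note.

bII in C minor has root Db; the chord is Db-F-Ab.
The figure 6 means first inversion — the third is in the bass.

F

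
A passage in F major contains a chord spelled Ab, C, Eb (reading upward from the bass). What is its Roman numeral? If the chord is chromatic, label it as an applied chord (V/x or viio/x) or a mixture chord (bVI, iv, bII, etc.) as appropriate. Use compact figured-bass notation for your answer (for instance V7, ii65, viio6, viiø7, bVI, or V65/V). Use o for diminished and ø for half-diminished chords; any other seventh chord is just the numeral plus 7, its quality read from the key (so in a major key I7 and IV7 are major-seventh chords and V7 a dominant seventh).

The pitches Ab-C-Eb form a major triad rooted on Ab.
Ab is the lowered third degree of F major (diatonic 3 would be A). This is a major triad on the lowered third degree, borrowed from the parallel minor.

bIII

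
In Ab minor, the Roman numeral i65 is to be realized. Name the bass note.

i in Ab minor has root Ab; the chord is Ab-Cb-Eb-Gb.
The figure 65 means first inversion — the third is in the bass.

Cb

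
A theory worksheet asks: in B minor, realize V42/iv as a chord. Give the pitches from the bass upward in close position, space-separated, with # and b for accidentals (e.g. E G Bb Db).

A B D# F#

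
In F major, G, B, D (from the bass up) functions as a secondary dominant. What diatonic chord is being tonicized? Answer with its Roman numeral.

V

The chord is a major triad on G.
A dominant resolves down a perfect fifth: G → C. In F major, C is scale degree 5, i.e. V.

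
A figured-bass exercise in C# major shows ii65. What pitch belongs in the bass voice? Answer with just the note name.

F#

ii in C# major has root D#; the chord is D#-F#-A#-C#.
The figure 65 means first inversion — the third is in the bass.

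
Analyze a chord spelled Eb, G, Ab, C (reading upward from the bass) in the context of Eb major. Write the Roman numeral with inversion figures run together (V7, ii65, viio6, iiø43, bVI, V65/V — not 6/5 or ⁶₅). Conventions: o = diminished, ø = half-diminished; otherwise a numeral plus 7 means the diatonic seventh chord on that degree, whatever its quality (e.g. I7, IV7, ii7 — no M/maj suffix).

IV43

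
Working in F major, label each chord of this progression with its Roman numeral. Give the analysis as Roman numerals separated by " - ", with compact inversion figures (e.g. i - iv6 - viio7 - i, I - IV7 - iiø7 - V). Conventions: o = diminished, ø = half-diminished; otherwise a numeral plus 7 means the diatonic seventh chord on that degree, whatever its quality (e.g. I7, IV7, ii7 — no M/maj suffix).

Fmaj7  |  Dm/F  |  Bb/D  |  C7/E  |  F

I7 - vi6 - IV6 - V65 - I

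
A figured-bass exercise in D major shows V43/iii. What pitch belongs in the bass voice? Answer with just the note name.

The applied chord V43/iii is rooted on C#: C#-E#-G#-B.
The figure 43 means second inversion — the fifth is in the bass.

G#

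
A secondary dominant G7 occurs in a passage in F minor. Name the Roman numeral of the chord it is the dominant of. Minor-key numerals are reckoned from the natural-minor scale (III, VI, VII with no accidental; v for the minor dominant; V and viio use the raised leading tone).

V

The chord is a dominant seventh chord on G.
A dominant resolves down a perfect fifth: G → C. In F minor, C is scale degree 5, i.e. V.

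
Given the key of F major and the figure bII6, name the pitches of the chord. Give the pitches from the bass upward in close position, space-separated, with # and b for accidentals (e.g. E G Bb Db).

Scale degree 2 in F major is G; lowering it a half step gives Gb. bII6 is the Neapolitan sixth — a major triad on the lowered second degree, here in its customary first inversion.
So the chord is Gb-Bb-Db.
With the 6 figure the chord is in first inversion; from the bass Bb upward in close position it reads Bb-Db-Gb.

Bb Db Gb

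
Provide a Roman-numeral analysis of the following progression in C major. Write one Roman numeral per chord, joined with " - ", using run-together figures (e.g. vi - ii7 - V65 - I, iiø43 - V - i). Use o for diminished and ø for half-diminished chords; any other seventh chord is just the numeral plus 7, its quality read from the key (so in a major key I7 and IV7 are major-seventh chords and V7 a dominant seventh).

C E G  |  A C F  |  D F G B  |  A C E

C-E-G: major triad on C = scale degree 1 → I.
A-C-F: major triad on F = scale degree 4 → IV6.
D-F-G-B has root G, degree 5 in C major, so V43.
A-C-E: root A is the submediant; minor triad there is vi.

I - IV6 - V43 - vi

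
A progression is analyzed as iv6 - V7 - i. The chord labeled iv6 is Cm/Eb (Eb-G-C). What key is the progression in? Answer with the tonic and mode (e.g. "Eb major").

G minor

iv6 is given as Eb-G-C — a minor triad with root C.
iv6 on C implies C is the subdominant; that puts the tonic at G, and the lowercase numeral fits minor mode.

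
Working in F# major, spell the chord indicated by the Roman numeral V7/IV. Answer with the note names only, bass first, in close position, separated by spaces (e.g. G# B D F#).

The slash means an applied dominant: we want the dominant of IV. In F# major, IV is B major, and its dominant is built on F#.
Building a dominant seventh chord on F# gives F#-A#-C#-E.

F# A# C# E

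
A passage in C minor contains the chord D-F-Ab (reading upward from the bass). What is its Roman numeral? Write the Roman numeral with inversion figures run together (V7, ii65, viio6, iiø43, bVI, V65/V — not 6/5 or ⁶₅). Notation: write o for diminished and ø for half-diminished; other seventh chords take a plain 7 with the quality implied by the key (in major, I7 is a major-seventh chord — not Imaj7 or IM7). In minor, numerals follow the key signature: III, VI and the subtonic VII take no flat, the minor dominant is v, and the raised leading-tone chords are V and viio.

iio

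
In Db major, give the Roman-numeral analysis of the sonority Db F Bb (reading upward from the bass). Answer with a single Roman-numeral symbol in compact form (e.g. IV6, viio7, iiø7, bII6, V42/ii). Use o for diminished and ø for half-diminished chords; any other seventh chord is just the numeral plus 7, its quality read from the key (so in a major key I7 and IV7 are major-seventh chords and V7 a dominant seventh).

vi6

Stacked in thirds the chord is Bb-Db-F: a minor triad on Bb.
In Db major, Bb is the submediant; the diatonic minor triad there is vi.
With Db in the bass the chord is in first inversion, so the figured bass is 6.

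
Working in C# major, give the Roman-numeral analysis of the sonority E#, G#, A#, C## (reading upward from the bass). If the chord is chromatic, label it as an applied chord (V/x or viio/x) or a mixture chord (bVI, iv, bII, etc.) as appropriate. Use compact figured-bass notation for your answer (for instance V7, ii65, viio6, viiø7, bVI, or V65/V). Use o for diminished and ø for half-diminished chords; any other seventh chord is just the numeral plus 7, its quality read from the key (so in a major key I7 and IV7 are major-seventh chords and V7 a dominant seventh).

V43/ii

The pitches A#-C##-E#-G# form a dominant seventh chord rooted on A#.
A# is not a diatonic chord root with this quality in C# major, but it lies a perfect fifth above D# (ii), so the chord functions as an applied dominant of ii.
With E# in the bass the chord is in second inversion, so the figured bass is 43.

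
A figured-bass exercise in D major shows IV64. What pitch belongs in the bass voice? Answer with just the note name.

D

IV in D major has root G; the chord is G-B-D.
The figure 64 means second inversion — the fifth is in the bass.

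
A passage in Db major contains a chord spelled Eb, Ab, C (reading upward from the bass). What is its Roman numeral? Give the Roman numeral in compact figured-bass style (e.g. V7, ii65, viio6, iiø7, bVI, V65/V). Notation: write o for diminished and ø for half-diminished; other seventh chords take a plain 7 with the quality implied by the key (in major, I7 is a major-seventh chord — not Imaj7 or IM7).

V64

The pitches Ab-C-Eb form a major triad rooted on Ab.
In Db major, Ab is the dominant; the diatonic major triad there is V.
With Eb in the bass the chord is in second inversion, so the figured bass is 64.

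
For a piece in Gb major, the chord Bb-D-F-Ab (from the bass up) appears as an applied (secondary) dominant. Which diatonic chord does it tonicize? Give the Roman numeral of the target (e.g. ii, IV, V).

vi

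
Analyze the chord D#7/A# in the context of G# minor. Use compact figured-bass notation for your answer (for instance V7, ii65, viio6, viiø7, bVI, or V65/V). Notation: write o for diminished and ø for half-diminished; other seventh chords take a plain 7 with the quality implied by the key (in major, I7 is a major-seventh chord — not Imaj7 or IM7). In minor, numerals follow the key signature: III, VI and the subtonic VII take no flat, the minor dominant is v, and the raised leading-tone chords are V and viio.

V43

The pitches D#-F##-A#-C# form a dominant seventh chord rooted on D#.
In G# minor, D# is the dominant; the diatonic dominant seventh chord there is V7.
With A# in the bass the chord is in second inversion, so the figured bass is 43.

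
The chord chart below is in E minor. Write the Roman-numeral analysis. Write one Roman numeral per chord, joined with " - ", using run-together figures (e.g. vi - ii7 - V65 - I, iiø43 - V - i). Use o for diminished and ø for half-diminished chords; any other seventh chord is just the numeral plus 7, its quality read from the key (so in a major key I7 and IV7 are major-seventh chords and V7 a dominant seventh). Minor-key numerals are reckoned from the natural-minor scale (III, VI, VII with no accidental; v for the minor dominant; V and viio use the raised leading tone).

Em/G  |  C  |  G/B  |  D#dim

i6 - VI - III6 - viio

Em/G: minor triad on E = scale degree 1 → i6.
C: root C is the submediant; major triad there is VI.
G/B: major triad on G = scale degree 3 → III6.
D#dim: root D# is the leading tone; diminished triad there is viio.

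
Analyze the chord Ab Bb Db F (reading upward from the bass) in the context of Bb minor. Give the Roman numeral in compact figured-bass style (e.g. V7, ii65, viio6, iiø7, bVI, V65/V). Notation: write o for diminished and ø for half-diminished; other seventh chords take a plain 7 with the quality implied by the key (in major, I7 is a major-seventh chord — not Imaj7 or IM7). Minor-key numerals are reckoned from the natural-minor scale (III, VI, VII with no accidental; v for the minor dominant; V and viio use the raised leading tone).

i42

Stacked in thirds the chord is Bb-Db-F-Ab: a minor seventh chord on Bb.
Bb is scale degree 1 in Bb minor, and a minor seventh chord on that degree is written i7.
With Ab in the bass the chord is in third inversion, so the figured bass is 42.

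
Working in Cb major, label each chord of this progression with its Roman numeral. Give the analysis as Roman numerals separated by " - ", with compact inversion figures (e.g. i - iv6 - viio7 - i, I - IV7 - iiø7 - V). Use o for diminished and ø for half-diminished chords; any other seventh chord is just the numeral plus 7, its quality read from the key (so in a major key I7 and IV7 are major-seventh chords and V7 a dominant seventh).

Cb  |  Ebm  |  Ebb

I - iii - bIII

Cb has root Cb, degree 1 in Cb major, so I.
Ebm has root Eb, degree 3 in Cb major, so iii.
Ebb is non-diatonic — bIII, a mixture chord from Cb minor.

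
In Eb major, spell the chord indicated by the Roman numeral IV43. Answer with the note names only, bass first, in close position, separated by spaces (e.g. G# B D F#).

Eb G Ab C

In Eb major, the subdominant is Ab, and the diatonic chord built there is a major seventh chord.
That chord is spelled Ab-C-Eb-G.
The figured bass 43 indicates second inversion, placing the fifth (Eb) in the bass: Eb-G-Ab-C.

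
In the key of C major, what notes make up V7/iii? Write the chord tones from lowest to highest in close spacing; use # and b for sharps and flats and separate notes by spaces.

V7/iii is a secondary dominant — the dominant seventh of iii. iii in C major is E, so the applied chord's root is B, a perfect fifth above.
Building a dominant seventh chord on B gives B-D#-F#-A.

B D# F# A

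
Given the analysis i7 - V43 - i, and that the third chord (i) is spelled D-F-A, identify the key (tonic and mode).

D minor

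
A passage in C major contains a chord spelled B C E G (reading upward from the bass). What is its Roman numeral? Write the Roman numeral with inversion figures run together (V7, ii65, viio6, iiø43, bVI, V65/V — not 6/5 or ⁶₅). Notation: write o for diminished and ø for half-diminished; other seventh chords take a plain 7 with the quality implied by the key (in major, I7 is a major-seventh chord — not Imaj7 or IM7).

I42

Stacked in thirds the chord is C-E-G-B: a major seventh chord on C.
In C major, C is the tonic; the diatonic major seventh chord there is I7.
With B in the bass the chord is in third inversion, so the figured bass is 42.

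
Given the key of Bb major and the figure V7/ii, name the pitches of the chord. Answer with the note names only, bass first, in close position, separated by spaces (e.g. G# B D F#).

G B D F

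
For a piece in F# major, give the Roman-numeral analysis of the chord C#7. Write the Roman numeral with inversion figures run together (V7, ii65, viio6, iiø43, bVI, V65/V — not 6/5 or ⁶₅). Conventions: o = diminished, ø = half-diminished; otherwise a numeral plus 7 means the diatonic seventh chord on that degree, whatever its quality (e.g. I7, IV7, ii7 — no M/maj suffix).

V7

The pitches C#-E#-G#-B form a dominant seventh chord rooted on C#.
In F# major, C# is the dominant; the diatonic dominant seventh chord there is V7.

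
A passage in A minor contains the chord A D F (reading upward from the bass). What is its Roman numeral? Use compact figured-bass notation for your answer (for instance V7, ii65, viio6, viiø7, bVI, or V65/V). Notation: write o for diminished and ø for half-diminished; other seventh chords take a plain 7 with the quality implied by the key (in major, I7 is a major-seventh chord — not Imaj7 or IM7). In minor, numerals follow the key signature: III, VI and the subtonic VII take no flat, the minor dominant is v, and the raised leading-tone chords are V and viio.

The pitches D-F-A form a minor triad rooted on D.
In A minor, D is the subdominant; the diatonic minor triad there is iv.
With A in the bass the chord is in second inversion, so the figured bass is 64.

iv64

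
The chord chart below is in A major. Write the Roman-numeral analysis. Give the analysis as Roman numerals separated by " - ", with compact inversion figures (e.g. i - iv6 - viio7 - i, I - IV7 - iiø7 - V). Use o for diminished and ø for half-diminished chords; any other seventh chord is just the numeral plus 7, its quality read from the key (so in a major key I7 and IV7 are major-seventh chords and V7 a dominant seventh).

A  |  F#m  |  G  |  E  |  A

I - vi - bVII - V - I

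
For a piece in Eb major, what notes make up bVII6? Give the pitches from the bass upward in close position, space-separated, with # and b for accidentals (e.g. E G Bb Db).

F Ab Db

Scale degree 7 in Eb major is D; lowering it a half step gives Db. bVII6 is a major triad on the lowered seventh degree (the subtonic), borrowed from the parallel minor.
So the chord is Db-F-Ab.
With the 6 figure the chord is in first inversion; from the bass F upward in close position it reads F-Ab-Db.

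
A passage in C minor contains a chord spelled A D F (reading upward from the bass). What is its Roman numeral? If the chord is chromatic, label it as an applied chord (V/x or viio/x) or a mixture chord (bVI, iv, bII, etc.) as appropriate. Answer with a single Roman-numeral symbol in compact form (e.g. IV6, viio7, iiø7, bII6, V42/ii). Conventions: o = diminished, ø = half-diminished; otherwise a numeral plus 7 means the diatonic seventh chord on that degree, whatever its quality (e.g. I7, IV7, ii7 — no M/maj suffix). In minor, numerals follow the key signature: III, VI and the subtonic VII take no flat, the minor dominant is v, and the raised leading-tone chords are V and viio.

ii64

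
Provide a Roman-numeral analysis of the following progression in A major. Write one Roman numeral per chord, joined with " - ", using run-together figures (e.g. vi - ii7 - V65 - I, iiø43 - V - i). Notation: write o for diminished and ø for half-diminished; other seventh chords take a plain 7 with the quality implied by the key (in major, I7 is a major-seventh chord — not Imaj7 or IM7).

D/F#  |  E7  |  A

D/F#: major triad on D = scale degree 4 → IV6.
E7 has root E, degree 5 in A major, so V7.
A has root A, degree 1 in A major, so I.

IV6 - V7 - I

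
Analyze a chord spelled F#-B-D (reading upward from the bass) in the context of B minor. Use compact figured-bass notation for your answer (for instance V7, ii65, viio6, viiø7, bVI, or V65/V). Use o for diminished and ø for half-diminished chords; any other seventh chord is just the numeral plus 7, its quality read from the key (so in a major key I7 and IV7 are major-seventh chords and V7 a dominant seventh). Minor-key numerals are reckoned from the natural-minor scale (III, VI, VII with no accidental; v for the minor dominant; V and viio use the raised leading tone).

Stacked in thirds the chord is B-D-F#: a minor triad on B.
In B minor, B is the tonic; the diatonic minor triad there is i.
With F# in the bass the chord is in second inversion, so the figured bass is 64.

i64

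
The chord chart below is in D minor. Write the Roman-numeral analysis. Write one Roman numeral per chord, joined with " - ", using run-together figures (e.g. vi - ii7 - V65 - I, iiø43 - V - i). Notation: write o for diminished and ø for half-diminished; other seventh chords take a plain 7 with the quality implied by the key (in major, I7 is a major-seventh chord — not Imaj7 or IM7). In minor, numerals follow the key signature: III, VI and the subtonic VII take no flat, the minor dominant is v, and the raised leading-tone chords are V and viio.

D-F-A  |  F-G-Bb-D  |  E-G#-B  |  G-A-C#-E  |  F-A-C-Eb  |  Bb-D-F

D-F-A: root D is the tonic; minor triad there is i.
F-G-Bb-D: minor seventh chord on G = scale degree 4 → iv42.
E-G#-B: a major triad on E, the applied dominant of V → V/V.
G-A-C#-E: root A is the dominant; dominant seventh chord there is V42.
F-A-C-Eb: chromatic; F is V of VI, so V7/VI.
Bb-D-F has root Bb, degree 6 in D minor, so VI.

i - iv42 - V/V - V42 - V7/VI - VI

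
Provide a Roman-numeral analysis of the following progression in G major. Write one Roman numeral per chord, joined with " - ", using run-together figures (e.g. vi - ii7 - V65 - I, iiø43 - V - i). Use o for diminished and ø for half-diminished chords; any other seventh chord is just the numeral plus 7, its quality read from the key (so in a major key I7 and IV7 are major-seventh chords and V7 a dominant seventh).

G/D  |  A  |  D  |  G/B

G/D: root G is the tonic; major triad there is I64.
A: a major triad on A, the applied dominant of V → V/V.
D has root D, degree 5 in G major, so V.
G/B: major triad on G = scale degree 1 → I6.

I64 - V/V - V - I6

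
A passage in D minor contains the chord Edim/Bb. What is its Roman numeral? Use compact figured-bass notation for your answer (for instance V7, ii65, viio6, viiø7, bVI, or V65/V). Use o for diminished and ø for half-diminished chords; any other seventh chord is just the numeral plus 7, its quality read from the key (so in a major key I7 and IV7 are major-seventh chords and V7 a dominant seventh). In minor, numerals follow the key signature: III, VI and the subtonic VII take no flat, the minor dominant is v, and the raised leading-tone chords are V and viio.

Stacked in thirds the chord is E-G-Bb: a diminished triad on E.
In D minor, E is the supertonic; the diatonic diminished triad there is iio.
With Bb in the bass the chord is in second inversion, so the figured bass is 64.

iio64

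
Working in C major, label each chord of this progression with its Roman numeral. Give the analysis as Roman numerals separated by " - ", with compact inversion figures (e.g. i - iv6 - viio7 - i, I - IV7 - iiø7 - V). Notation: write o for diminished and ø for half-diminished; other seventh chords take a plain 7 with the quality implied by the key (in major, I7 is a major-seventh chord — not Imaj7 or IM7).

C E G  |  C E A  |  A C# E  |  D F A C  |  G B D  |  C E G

C-E-G: root C is the tonic; major triad there is I.
C-E-A: minor triad on A = scale degree 6 → vi6.
A-C#-E: a major triad on A, the applied dominant of ii → V/ii.
D-F-A-C: root D is the supertonic; minor seventh chord there is ii7.
G-B-D has root G, degree 5 in C major, so V.
C-E-G: major triad on C = scale degree 1 → I.

I - vi6 - V/ii - ii7 - V - I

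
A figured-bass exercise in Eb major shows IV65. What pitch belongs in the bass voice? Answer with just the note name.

C

IV in Eb major has root Ab; the chord is Ab-C-Eb-G.
The figure 65 means first inversion — the third is in the bass.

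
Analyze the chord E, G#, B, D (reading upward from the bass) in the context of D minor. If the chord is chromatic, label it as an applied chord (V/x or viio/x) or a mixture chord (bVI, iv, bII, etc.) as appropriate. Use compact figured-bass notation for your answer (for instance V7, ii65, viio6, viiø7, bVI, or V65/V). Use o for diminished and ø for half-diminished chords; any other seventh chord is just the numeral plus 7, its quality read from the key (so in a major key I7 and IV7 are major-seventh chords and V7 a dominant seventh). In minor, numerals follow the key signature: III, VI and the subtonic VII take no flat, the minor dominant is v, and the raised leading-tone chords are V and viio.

V7/V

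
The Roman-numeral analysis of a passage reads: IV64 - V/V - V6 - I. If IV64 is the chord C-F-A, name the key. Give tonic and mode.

C major

The anchor chord is a major triad on F, labeled IV64.
If F is scale degree 4 and the mode makes that degree carry a major triad, the tonic is C and the mode is major.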